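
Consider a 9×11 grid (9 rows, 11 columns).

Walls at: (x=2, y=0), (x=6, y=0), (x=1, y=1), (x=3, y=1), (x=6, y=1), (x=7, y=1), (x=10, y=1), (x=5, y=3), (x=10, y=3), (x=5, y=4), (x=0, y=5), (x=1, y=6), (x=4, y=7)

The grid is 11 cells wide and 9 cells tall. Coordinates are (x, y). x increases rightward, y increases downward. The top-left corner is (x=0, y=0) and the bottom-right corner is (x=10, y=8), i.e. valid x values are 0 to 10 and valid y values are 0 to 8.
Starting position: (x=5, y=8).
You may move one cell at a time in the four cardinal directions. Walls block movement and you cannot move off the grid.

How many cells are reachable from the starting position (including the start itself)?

Answer: Reachable cells: 86

Derivation:
BFS flood-fill from (x=5, y=8):
  Distance 0: (x=5, y=8)
  Distance 1: (x=5, y=7), (x=4, y=8), (x=6, y=8)
  Distance 2: (x=5, y=6), (x=6, y=7), (x=3, y=8), (x=7, y=8)
  Distance 3: (x=5, y=5), (x=4, y=6), (x=6, y=6), (x=3, y=7), (x=7, y=7), (x=2, y=8), (x=8, y=8)
  Distance 4: (x=4, y=5), (x=6, y=5), (x=3, y=6), (x=7, y=6), (x=2, y=7), (x=8, y=7), (x=1, y=8), (x=9, y=8)
  Distance 5: (x=4, y=4), (x=6, y=4), (x=3, y=5), (x=7, y=5), (x=2, y=6), (x=8, y=6), (x=1, y=7), (x=9, y=7), (x=0, y=8), (x=10, y=8)
  Distance 6: (x=4, y=3), (x=6, y=3), (x=3, y=4), (x=7, y=4), (x=2, y=5), (x=8, y=5), (x=9, y=6), (x=0, y=7), (x=10, y=7)
  Distance 7: (x=4, y=2), (x=6, y=2), (x=3, y=3), (x=7, y=3), (x=2, y=4), (x=8, y=4), (x=1, y=5), (x=9, y=5), (x=0, y=6), (x=10, y=6)
  Distance 8: (x=4, y=1), (x=3, y=2), (x=5, y=2), (x=7, y=2), (x=2, y=3), (x=8, y=3), (x=1, y=4), (x=9, y=4), (x=10, y=5)
  Distance 9: (x=4, y=0), (x=5, y=1), (x=2, y=2), (x=8, y=2), (x=1, y=3), (x=9, y=3), (x=0, y=4), (x=10, y=4)
  Distance 10: (x=3, y=0), (x=5, y=0), (x=2, y=1), (x=8, y=1), (x=1, y=2), (x=9, y=2), (x=0, y=3)
  Distance 11: (x=8, y=0), (x=9, y=1), (x=0, y=2), (x=10, y=2)
  Distance 12: (x=7, y=0), (x=9, y=0), (x=0, y=1)
  Distance 13: (x=0, y=0), (x=10, y=0)
  Distance 14: (x=1, y=0)
Total reachable: 86 (grid has 86 open cells total)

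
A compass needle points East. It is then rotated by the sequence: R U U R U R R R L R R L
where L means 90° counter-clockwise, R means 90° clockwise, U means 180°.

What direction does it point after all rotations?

Answer: Final heading: North

Derivation:
Start: East
  R (right (90° clockwise)) -> South
  U (U-turn (180°)) -> North
  U (U-turn (180°)) -> South
  R (right (90° clockwise)) -> West
  U (U-turn (180°)) -> East
  R (right (90° clockwise)) -> South
  R (right (90° clockwise)) -> West
  R (right (90° clockwise)) -> North
  L (left (90° counter-clockwise)) -> West
  R (right (90° clockwise)) -> North
  R (right (90° clockwise)) -> East
  L (left (90° counter-clockwise)) -> North
Final: North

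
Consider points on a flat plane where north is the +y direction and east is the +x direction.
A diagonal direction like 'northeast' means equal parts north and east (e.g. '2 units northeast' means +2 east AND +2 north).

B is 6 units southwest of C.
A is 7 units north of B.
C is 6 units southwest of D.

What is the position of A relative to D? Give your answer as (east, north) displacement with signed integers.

Answer: A is at (east=-12, north=-5) relative to D.

Derivation:
Place D at the origin (east=0, north=0).
  C is 6 units southwest of D: delta (east=-6, north=-6); C at (east=-6, north=-6).
  B is 6 units southwest of C: delta (east=-6, north=-6); B at (east=-12, north=-12).
  A is 7 units north of B: delta (east=+0, north=+7); A at (east=-12, north=-5).
Therefore A relative to D: (east=-12, north=-5).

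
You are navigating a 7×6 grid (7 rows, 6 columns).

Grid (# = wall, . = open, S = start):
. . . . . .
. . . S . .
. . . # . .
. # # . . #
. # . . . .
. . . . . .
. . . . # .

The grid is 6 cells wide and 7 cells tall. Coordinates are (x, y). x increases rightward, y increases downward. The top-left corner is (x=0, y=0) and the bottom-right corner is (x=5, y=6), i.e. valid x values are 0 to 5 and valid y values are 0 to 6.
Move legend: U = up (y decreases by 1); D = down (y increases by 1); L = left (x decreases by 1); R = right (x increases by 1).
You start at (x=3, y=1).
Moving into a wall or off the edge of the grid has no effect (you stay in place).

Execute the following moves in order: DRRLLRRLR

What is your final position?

Start: (x=3, y=1)
  D (down): blocked, stay at (x=3, y=1)
  R (right): (x=3, y=1) -> (x=4, y=1)
  R (right): (x=4, y=1) -> (x=5, y=1)
  L (left): (x=5, y=1) -> (x=4, y=1)
  L (left): (x=4, y=1) -> (x=3, y=1)
  R (right): (x=3, y=1) -> (x=4, y=1)
  R (right): (x=4, y=1) -> (x=5, y=1)
  L (left): (x=5, y=1) -> (x=4, y=1)
  R (right): (x=4, y=1) -> (x=5, y=1)
Final: (x=5, y=1)

Answer: Final position: (x=5, y=1)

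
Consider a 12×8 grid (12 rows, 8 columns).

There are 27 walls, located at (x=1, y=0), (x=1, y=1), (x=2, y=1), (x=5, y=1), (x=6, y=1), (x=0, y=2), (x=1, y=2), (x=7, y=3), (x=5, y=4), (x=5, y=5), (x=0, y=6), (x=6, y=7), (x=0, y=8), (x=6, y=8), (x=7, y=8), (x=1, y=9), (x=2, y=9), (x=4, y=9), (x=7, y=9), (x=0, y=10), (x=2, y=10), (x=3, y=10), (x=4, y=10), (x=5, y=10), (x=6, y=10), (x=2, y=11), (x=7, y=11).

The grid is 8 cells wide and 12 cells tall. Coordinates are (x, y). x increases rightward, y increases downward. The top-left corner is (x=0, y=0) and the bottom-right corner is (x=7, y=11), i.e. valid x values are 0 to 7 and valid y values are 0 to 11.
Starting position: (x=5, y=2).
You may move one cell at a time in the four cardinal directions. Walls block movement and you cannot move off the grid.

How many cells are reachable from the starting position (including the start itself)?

Answer: Reachable cells: 58

Derivation:
BFS flood-fill from (x=5, y=2):
  Distance 0: (x=5, y=2)
  Distance 1: (x=4, y=2), (x=6, y=2), (x=5, y=3)
  Distance 2: (x=4, y=1), (x=3, y=2), (x=7, y=2), (x=4, y=3), (x=6, y=3)
  Distance 3: (x=4, y=0), (x=3, y=1), (x=7, y=1), (x=2, y=2), (x=3, y=3), (x=4, y=4), (x=6, y=4)
  Distance 4: (x=3, y=0), (x=5, y=0), (x=7, y=0), (x=2, y=3), (x=3, y=4), (x=7, y=4), (x=4, y=5), (x=6, y=5)
  Distance 5: (x=2, y=0), (x=6, y=0), (x=1, y=3), (x=2, y=4), (x=3, y=5), (x=7, y=5), (x=4, y=6), (x=6, y=6)
  Distance 6: (x=0, y=3), (x=1, y=4), (x=2, y=5), (x=3, y=6), (x=5, y=6), (x=7, y=6), (x=4, y=7)
  Distance 7: (x=0, y=4), (x=1, y=5), (x=2, y=6), (x=3, y=7), (x=5, y=7), (x=7, y=7), (x=4, y=8)
  Distance 8: (x=0, y=5), (x=1, y=6), (x=2, y=7), (x=3, y=8), (x=5, y=8)
  Distance 9: (x=1, y=7), (x=2, y=8), (x=3, y=9), (x=5, y=9)
  Distance 10: (x=0, y=7), (x=1, y=8), (x=6, y=9)
Total reachable: 58 (grid has 69 open cells total)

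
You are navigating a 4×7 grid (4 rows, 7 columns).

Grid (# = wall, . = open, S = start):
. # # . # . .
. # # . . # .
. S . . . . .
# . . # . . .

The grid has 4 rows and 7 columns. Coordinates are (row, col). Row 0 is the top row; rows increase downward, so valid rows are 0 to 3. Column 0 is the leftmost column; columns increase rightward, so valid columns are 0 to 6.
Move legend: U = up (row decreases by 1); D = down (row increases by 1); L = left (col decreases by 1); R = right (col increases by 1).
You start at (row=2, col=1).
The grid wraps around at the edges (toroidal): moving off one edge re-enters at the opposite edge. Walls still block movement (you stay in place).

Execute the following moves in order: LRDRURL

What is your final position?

Start: (row=2, col=1)
  L (left): (row=2, col=1) -> (row=2, col=0)
  R (right): (row=2, col=0) -> (row=2, col=1)
  D (down): (row=2, col=1) -> (row=3, col=1)
  R (right): (row=3, col=1) -> (row=3, col=2)
  U (up): (row=3, col=2) -> (row=2, col=2)
  R (right): (row=2, col=2) -> (row=2, col=3)
  L (left): (row=2, col=3) -> (row=2, col=2)
Final: (row=2, col=2)

Answer: Final position: (row=2, col=2)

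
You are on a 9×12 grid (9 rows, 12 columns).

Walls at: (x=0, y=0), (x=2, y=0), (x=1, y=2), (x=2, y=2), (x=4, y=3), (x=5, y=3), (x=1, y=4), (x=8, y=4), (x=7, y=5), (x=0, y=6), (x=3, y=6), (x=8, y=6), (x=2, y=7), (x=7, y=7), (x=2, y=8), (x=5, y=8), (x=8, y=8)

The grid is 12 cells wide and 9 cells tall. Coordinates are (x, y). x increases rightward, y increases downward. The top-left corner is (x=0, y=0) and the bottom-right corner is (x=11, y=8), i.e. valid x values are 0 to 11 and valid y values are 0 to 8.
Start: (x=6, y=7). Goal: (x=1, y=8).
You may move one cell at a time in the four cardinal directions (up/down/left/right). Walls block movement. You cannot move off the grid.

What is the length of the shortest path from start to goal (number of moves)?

BFS from (x=6, y=7) until reaching (x=1, y=8):
  Distance 0: (x=6, y=7)
  Distance 1: (x=6, y=6), (x=5, y=7), (x=6, y=8)
  Distance 2: (x=6, y=5), (x=5, y=6), (x=7, y=6), (x=4, y=7), (x=7, y=8)
  Distance 3: (x=6, y=4), (x=5, y=5), (x=4, y=6), (x=3, y=7), (x=4, y=8)
  Distance 4: (x=6, y=3), (x=5, y=4), (x=7, y=4), (x=4, y=5), (x=3, y=8)
  Distance 5: (x=6, y=2), (x=7, y=3), (x=4, y=4), (x=3, y=5)
  Distance 6: (x=6, y=1), (x=5, y=2), (x=7, y=2), (x=8, y=3), (x=3, y=4), (x=2, y=5)
  Distance 7: (x=6, y=0), (x=5, y=1), (x=7, y=1), (x=4, y=2), (x=8, y=2), (x=3, y=3), (x=9, y=3), (x=2, y=4), (x=1, y=5), (x=2, y=6)
  Distance 8: (x=5, y=0), (x=7, y=0), (x=4, y=1), (x=8, y=1), (x=3, y=2), (x=9, y=2), (x=2, y=3), (x=10, y=3), (x=9, y=4), (x=0, y=5), (x=1, y=6)
  Distance 9: (x=4, y=0), (x=8, y=0), (x=3, y=1), (x=9, y=1), (x=10, y=2), (x=1, y=3), (x=11, y=3), (x=0, y=4), (x=10, y=4), (x=9, y=5), (x=1, y=7)
  Distance 10: (x=3, y=0), (x=9, y=0), (x=2, y=1), (x=10, y=1), (x=11, y=2), (x=0, y=3), (x=11, y=4), (x=8, y=5), (x=10, y=5), (x=9, y=6), (x=0, y=7), (x=1, y=8)  <- goal reached here
One shortest path (10 moves): (x=6, y=7) -> (x=5, y=7) -> (x=4, y=7) -> (x=4, y=6) -> (x=4, y=5) -> (x=3, y=5) -> (x=2, y=5) -> (x=1, y=5) -> (x=1, y=6) -> (x=1, y=7) -> (x=1, y=8)

Answer: Shortest path length: 10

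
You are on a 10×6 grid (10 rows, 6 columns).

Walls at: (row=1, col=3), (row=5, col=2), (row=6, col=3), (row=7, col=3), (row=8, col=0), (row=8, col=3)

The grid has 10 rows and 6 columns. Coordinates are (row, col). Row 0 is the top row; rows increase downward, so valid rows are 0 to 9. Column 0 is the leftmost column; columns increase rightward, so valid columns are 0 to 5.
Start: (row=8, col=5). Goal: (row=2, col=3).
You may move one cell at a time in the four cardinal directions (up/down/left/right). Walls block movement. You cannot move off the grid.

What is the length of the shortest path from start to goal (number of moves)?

BFS from (row=8, col=5) until reaching (row=2, col=3):
  Distance 0: (row=8, col=5)
  Distance 1: (row=7, col=5), (row=8, col=4), (row=9, col=5)
  Distance 2: (row=6, col=5), (row=7, col=4), (row=9, col=4)
  Distance 3: (row=5, col=5), (row=6, col=4), (row=9, col=3)
  Distance 4: (row=4, col=5), (row=5, col=4), (row=9, col=2)
  Distance 5: (row=3, col=5), (row=4, col=4), (row=5, col=3), (row=8, col=2), (row=9, col=1)
  Distance 6: (row=2, col=5), (row=3, col=4), (row=4, col=3), (row=7, col=2), (row=8, col=1), (row=9, col=0)
  Distance 7: (row=1, col=5), (row=2, col=4), (row=3, col=3), (row=4, col=2), (row=6, col=2), (row=7, col=1)
  Distance 8: (row=0, col=5), (row=1, col=4), (row=2, col=3), (row=3, col=2), (row=4, col=1), (row=6, col=1), (row=7, col=0)  <- goal reached here
One shortest path (8 moves): (row=8, col=5) -> (row=8, col=4) -> (row=7, col=4) -> (row=6, col=4) -> (row=5, col=4) -> (row=5, col=3) -> (row=4, col=3) -> (row=3, col=3) -> (row=2, col=3)

Answer: Shortest path length: 8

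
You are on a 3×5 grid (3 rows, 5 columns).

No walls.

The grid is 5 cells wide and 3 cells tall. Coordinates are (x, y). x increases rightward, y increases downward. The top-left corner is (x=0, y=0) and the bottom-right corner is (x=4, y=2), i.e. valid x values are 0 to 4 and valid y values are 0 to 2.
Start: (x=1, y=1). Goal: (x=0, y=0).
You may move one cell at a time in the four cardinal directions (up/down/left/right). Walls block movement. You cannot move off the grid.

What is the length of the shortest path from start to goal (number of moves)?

Answer: Shortest path length: 2

Derivation:
BFS from (x=1, y=1) until reaching (x=0, y=0):
  Distance 0: (x=1, y=1)
  Distance 1: (x=1, y=0), (x=0, y=1), (x=2, y=1), (x=1, y=2)
  Distance 2: (x=0, y=0), (x=2, y=0), (x=3, y=1), (x=0, y=2), (x=2, y=2)  <- goal reached here
One shortest path (2 moves): (x=1, y=1) -> (x=0, y=1) -> (x=0, y=0)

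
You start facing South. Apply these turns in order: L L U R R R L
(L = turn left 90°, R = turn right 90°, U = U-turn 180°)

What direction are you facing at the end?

Answer: Final heading: North

Derivation:
Start: South
  L (left (90° counter-clockwise)) -> East
  L (left (90° counter-clockwise)) -> North
  U (U-turn (180°)) -> South
  R (right (90° clockwise)) -> West
  R (right (90° clockwise)) -> North
  R (right (90° clockwise)) -> East
  L (left (90° counter-clockwise)) -> North
Final: North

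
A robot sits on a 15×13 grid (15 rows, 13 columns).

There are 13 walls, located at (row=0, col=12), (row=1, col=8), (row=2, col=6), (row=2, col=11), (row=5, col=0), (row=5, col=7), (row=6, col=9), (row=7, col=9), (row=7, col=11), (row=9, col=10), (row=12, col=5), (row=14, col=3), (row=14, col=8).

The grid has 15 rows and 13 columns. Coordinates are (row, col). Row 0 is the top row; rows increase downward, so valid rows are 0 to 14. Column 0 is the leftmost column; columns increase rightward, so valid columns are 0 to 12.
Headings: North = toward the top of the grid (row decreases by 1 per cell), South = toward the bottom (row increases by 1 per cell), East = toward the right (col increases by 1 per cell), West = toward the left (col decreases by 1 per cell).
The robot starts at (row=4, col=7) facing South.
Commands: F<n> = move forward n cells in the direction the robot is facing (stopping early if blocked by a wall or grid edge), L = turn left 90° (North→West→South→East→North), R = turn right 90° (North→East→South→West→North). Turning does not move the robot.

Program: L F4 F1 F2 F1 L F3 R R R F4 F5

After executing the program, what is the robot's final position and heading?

Answer: Final position: (row=1, col=9), facing West

Derivation:
Start: (row=4, col=7), facing South
  L: turn left, now facing East
  F4: move forward 4, now at (row=4, col=11)
  F1: move forward 1, now at (row=4, col=12)
  F2: move forward 0/2 (blocked), now at (row=4, col=12)
  F1: move forward 0/1 (blocked), now at (row=4, col=12)
  L: turn left, now facing North
  F3: move forward 3, now at (row=1, col=12)
  R: turn right, now facing East
  R: turn right, now facing South
  R: turn right, now facing West
  F4: move forward 3/4 (blocked), now at (row=1, col=9)
  F5: move forward 0/5 (blocked), now at (row=1, col=9)
Final: (row=1, col=9), facing West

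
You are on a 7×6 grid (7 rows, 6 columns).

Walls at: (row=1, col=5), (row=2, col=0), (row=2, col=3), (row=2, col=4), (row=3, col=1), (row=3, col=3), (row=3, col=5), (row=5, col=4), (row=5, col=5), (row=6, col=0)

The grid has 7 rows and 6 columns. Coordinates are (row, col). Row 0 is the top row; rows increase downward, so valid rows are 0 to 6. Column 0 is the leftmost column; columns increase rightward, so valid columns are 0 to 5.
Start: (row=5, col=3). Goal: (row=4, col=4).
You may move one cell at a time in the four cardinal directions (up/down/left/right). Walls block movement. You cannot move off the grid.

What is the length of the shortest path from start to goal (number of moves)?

Answer: Shortest path length: 2

Derivation:
BFS from (row=5, col=3) until reaching (row=4, col=4):
  Distance 0: (row=5, col=3)
  Distance 1: (row=4, col=3), (row=5, col=2), (row=6, col=3)
  Distance 2: (row=4, col=2), (row=4, col=4), (row=5, col=1), (row=6, col=2), (row=6, col=4)  <- goal reached here
One shortest path (2 moves): (row=5, col=3) -> (row=4, col=3) -> (row=4, col=4)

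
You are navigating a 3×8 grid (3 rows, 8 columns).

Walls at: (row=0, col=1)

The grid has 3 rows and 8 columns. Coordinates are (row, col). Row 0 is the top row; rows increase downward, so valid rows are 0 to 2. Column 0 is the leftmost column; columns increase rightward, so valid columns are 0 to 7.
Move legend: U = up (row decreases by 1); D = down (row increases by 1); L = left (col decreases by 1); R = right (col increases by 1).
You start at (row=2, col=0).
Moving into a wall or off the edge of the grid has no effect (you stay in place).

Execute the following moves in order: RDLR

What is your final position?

Answer: Final position: (row=2, col=1)

Derivation:
Start: (row=2, col=0)
  R (right): (row=2, col=0) -> (row=2, col=1)
  D (down): blocked, stay at (row=2, col=1)
  L (left): (row=2, col=1) -> (row=2, col=0)
  R (right): (row=2, col=0) -> (row=2, col=1)
Final: (row=2, col=1)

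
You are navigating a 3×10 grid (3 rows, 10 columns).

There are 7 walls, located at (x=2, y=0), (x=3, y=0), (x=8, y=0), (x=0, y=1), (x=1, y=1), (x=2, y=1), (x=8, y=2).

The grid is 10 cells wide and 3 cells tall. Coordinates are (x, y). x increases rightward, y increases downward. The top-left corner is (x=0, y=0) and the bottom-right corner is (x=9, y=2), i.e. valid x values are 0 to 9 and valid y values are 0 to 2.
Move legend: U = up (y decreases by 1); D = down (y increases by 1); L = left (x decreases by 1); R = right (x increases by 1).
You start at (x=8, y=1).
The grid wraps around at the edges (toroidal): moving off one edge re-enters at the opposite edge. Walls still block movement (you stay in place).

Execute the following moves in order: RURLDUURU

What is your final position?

Start: (x=8, y=1)
  R (right): (x=8, y=1) -> (x=9, y=1)
  U (up): (x=9, y=1) -> (x=9, y=0)
  R (right): (x=9, y=0) -> (x=0, y=0)
  L (left): (x=0, y=0) -> (x=9, y=0)
  D (down): (x=9, y=0) -> (x=9, y=1)
  U (up): (x=9, y=1) -> (x=9, y=0)
  U (up): (x=9, y=0) -> (x=9, y=2)
  R (right): (x=9, y=2) -> (x=0, y=2)
  U (up): blocked, stay at (x=0, y=2)
Final: (x=0, y=2)

Answer: Final position: (x=0, y=2)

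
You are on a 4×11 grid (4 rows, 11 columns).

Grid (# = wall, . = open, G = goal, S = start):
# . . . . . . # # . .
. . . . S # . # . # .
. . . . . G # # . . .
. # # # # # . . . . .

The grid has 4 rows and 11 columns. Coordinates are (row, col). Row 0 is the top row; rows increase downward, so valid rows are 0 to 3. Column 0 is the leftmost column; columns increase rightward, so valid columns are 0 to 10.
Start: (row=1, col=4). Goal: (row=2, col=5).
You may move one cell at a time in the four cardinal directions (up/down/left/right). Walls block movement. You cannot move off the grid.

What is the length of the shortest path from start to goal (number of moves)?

Answer: Shortest path length: 2

Derivation:
BFS from (row=1, col=4) until reaching (row=2, col=5):
  Distance 0: (row=1, col=4)
  Distance 1: (row=0, col=4), (row=1, col=3), (row=2, col=4)
  Distance 2: (row=0, col=3), (row=0, col=5), (row=1, col=2), (row=2, col=3), (row=2, col=5)  <- goal reached here
One shortest path (2 moves): (row=1, col=4) -> (row=2, col=4) -> (row=2, col=5)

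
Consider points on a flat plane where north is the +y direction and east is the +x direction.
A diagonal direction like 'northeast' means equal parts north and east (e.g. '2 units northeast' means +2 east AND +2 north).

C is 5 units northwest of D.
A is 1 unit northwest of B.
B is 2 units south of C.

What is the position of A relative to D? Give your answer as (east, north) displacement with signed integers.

Answer: A is at (east=-6, north=4) relative to D.

Derivation:
Place D at the origin (east=0, north=0).
  C is 5 units northwest of D: delta (east=-5, north=+5); C at (east=-5, north=5).
  B is 2 units south of C: delta (east=+0, north=-2); B at (east=-5, north=3).
  A is 1 unit northwest of B: delta (east=-1, north=+1); A at (east=-6, north=4).
Therefore A relative to D: (east=-6, north=4).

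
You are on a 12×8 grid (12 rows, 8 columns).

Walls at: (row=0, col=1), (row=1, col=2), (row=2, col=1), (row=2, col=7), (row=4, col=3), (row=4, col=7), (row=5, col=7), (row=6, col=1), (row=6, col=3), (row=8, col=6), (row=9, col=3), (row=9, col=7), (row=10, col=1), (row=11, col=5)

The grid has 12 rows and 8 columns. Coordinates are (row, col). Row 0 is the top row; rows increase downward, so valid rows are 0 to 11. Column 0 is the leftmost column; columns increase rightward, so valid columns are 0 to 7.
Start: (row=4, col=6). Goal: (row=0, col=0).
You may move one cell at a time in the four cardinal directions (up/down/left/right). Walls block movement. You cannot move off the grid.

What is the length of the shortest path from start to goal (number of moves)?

BFS from (row=4, col=6) until reaching (row=0, col=0):
  Distance 0: (row=4, col=6)
  Distance 1: (row=3, col=6), (row=4, col=5), (row=5, col=6)
  Distance 2: (row=2, col=6), (row=3, col=5), (row=3, col=7), (row=4, col=4), (row=5, col=5), (row=6, col=6)
  Distance 3: (row=1, col=6), (row=2, col=5), (row=3, col=4), (row=5, col=4), (row=6, col=5), (row=6, col=7), (row=7, col=6)
  Distance 4: (row=0, col=6), (row=1, col=5), (row=1, col=7), (row=2, col=4), (row=3, col=3), (row=5, col=3), (row=6, col=4), (row=7, col=5), (row=7, col=7)
  Distance 5: (row=0, col=5), (row=0, col=7), (row=1, col=4), (row=2, col=3), (row=3, col=2), (row=5, col=2), (row=7, col=4), (row=8, col=5), (row=8, col=7)
  Distance 6: (row=0, col=4), (row=1, col=3), (row=2, col=2), (row=3, col=1), (row=4, col=2), (row=5, col=1), (row=6, col=2), (row=7, col=3), (row=8, col=4), (row=9, col=5)
  Distance 7: (row=0, col=3), (row=3, col=0), (row=4, col=1), (row=5, col=0), (row=7, col=2), (row=8, col=3), (row=9, col=4), (row=9, col=6), (row=10, col=5)
  Distance 8: (row=0, col=2), (row=2, col=0), (row=4, col=0), (row=6, col=0), (row=7, col=1), (row=8, col=2), (row=10, col=4), (row=10, col=6)
  Distance 9: (row=1, col=0), (row=7, col=0), (row=8, col=1), (row=9, col=2), (row=10, col=3), (row=10, col=7), (row=11, col=4), (row=11, col=6)
  Distance 10: (row=0, col=0), (row=1, col=1), (row=8, col=0), (row=9, col=1), (row=10, col=2), (row=11, col=3), (row=11, col=7)  <- goal reached here
One shortest path (10 moves): (row=4, col=6) -> (row=4, col=5) -> (row=4, col=4) -> (row=3, col=4) -> (row=3, col=3) -> (row=3, col=2) -> (row=3, col=1) -> (row=3, col=0) -> (row=2, col=0) -> (row=1, col=0) -> (row=0, col=0)

Answer: Shortest path length: 10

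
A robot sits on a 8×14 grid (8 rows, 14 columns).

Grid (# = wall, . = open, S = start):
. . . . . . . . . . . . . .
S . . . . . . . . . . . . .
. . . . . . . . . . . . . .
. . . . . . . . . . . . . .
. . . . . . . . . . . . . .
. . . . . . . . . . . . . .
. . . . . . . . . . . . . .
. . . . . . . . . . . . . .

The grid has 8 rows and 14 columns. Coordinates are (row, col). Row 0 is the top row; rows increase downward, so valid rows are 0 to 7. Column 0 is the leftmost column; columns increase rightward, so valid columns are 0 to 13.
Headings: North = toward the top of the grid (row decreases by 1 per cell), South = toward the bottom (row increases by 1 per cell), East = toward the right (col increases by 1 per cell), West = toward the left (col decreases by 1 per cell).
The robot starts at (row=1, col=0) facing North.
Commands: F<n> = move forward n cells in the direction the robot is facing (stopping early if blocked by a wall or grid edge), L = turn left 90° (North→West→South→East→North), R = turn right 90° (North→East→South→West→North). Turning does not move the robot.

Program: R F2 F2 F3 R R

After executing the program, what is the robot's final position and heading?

Answer: Final position: (row=1, col=7), facing West

Derivation:
Start: (row=1, col=0), facing North
  R: turn right, now facing East
  F2: move forward 2, now at (row=1, col=2)
  F2: move forward 2, now at (row=1, col=4)
  F3: move forward 3, now at (row=1, col=7)
  R: turn right, now facing South
  R: turn right, now facing West
Final: (row=1, col=7), facing West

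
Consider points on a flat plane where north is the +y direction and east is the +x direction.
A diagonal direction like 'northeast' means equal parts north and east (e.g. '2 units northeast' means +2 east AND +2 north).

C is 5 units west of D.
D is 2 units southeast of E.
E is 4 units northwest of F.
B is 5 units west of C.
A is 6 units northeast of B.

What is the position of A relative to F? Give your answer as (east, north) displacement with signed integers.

Place F at the origin (east=0, north=0).
  E is 4 units northwest of F: delta (east=-4, north=+4); E at (east=-4, north=4).
  D is 2 units southeast of E: delta (east=+2, north=-2); D at (east=-2, north=2).
  C is 5 units west of D: delta (east=-5, north=+0); C at (east=-7, north=2).
  B is 5 units west of C: delta (east=-5, north=+0); B at (east=-12, north=2).
  A is 6 units northeast of B: delta (east=+6, north=+6); A at (east=-6, north=8).
Therefore A relative to F: (east=-6, north=8).

Answer: A is at (east=-6, north=8) relative to F.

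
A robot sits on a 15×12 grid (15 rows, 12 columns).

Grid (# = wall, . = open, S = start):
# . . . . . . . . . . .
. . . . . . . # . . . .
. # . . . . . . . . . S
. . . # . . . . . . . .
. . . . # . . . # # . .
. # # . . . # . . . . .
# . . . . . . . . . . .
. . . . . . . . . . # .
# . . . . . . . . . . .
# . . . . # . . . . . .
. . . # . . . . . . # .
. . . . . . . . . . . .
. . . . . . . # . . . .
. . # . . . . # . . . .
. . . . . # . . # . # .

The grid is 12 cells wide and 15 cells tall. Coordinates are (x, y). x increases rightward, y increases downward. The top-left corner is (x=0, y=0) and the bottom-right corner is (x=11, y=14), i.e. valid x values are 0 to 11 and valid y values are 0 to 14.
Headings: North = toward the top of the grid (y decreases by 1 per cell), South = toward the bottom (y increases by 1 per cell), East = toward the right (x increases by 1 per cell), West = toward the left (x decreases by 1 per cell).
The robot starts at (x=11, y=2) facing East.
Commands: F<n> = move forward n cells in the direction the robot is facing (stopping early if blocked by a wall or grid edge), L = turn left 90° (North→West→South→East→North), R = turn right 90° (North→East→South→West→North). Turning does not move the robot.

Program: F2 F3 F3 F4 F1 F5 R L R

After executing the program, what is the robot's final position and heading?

Start: (x=11, y=2), facing East
  F2: move forward 0/2 (blocked), now at (x=11, y=2)
  F3: move forward 0/3 (blocked), now at (x=11, y=2)
  F3: move forward 0/3 (blocked), now at (x=11, y=2)
  F4: move forward 0/4 (blocked), now at (x=11, y=2)
  F1: move forward 0/1 (blocked), now at (x=11, y=2)
  F5: move forward 0/5 (blocked), now at (x=11, y=2)
  R: turn right, now facing South
  L: turn left, now facing East
  R: turn right, now facing South
Final: (x=11, y=2), facing South

Answer: Final position: (x=11, y=2), facing South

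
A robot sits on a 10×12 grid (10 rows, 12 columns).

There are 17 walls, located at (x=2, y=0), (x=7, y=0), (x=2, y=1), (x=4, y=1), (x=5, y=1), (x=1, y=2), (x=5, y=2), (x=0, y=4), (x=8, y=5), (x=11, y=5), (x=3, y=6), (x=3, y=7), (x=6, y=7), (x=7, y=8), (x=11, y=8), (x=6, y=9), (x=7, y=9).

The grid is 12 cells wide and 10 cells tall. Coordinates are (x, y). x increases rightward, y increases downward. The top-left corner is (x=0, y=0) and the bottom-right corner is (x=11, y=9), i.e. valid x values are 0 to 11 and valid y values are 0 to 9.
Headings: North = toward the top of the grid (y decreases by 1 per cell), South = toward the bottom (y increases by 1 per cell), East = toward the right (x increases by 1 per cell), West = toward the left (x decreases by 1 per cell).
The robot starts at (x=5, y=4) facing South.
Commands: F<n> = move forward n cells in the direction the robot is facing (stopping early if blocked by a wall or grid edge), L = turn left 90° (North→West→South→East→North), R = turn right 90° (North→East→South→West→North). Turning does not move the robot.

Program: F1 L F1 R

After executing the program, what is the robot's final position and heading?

Answer: Final position: (x=6, y=5), facing South

Derivation:
Start: (x=5, y=4), facing South
  F1: move forward 1, now at (x=5, y=5)
  L: turn left, now facing East
  F1: move forward 1, now at (x=6, y=5)
  R: turn right, now facing South
Final: (x=6, y=5), facing South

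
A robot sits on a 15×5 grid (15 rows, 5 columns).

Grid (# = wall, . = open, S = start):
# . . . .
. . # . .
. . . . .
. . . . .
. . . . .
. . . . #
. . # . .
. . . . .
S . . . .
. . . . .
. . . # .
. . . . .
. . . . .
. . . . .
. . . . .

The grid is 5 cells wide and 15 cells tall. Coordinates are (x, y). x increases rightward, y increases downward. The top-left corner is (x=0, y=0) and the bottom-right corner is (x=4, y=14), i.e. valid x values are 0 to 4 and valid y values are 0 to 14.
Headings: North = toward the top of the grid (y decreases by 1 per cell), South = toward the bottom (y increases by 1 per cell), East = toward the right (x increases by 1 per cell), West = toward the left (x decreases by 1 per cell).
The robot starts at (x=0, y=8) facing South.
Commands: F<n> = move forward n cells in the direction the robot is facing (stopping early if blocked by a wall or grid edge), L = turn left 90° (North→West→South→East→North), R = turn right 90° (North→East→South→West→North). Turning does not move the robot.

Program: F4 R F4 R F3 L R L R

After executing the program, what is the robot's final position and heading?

Answer: Final position: (x=0, y=9), facing North

Derivation:
Start: (x=0, y=8), facing South
  F4: move forward 4, now at (x=0, y=12)
  R: turn right, now facing West
  F4: move forward 0/4 (blocked), now at (x=0, y=12)
  R: turn right, now facing North
  F3: move forward 3, now at (x=0, y=9)
  L: turn left, now facing West
  R: turn right, now facing North
  L: turn left, now facing West
  R: turn right, now facing North
Final: (x=0, y=9), facing North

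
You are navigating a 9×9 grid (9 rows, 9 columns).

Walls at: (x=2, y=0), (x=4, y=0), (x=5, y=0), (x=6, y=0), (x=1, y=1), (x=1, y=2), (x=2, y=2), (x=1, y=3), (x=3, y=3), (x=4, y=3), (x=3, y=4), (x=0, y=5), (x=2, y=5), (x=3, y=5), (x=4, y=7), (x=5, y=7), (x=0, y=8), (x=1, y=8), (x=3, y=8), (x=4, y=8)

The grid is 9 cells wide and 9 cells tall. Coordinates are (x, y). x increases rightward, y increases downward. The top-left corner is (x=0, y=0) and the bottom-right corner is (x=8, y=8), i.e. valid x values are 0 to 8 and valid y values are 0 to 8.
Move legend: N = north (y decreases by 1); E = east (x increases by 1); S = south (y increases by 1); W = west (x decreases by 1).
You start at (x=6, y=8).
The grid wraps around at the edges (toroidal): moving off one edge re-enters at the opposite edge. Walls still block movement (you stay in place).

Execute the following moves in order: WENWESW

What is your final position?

Start: (x=6, y=8)
  W (west): (x=6, y=8) -> (x=5, y=8)
  E (east): (x=5, y=8) -> (x=6, y=8)
  N (north): (x=6, y=8) -> (x=6, y=7)
  W (west): blocked, stay at (x=6, y=7)
  E (east): (x=6, y=7) -> (x=7, y=7)
  S (south): (x=7, y=7) -> (x=7, y=8)
  W (west): (x=7, y=8) -> (x=6, y=8)
Final: (x=6, y=8)

Answer: Final position: (x=6, y=8)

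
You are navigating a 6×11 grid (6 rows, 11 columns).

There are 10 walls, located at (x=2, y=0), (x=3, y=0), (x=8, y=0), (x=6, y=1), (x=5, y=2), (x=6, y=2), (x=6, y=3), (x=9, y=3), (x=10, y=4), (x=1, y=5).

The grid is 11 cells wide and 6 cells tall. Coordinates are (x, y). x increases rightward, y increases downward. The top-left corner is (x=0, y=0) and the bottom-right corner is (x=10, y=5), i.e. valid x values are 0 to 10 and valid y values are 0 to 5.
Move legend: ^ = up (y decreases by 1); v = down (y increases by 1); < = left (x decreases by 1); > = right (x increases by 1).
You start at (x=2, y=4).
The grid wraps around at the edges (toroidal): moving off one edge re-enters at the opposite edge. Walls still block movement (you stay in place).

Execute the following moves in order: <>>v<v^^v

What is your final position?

Answer: Final position: (x=2, y=4)

Derivation:
Start: (x=2, y=4)
  < (left): (x=2, y=4) -> (x=1, y=4)
  > (right): (x=1, y=4) -> (x=2, y=4)
  > (right): (x=2, y=4) -> (x=3, y=4)
  v (down): (x=3, y=4) -> (x=3, y=5)
  < (left): (x=3, y=5) -> (x=2, y=5)
  v (down): blocked, stay at (x=2, y=5)
  ^ (up): (x=2, y=5) -> (x=2, y=4)
  ^ (up): (x=2, y=4) -> (x=2, y=3)
  v (down): (x=2, y=3) -> (x=2, y=4)
Final: (x=2, y=4)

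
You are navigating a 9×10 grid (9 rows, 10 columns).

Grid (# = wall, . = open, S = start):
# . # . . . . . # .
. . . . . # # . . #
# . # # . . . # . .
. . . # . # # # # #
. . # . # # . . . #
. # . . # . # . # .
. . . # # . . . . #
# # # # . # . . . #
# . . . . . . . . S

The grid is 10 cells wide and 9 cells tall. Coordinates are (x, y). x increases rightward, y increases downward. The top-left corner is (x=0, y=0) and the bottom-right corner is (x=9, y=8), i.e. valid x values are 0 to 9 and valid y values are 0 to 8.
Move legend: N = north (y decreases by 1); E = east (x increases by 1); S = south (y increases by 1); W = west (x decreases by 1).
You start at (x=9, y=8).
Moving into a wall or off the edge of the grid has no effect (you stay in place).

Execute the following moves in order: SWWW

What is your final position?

Answer: Final position: (x=6, y=8)

Derivation:
Start: (x=9, y=8)
  S (south): blocked, stay at (x=9, y=8)
  W (west): (x=9, y=8) -> (x=8, y=8)
  W (west): (x=8, y=8) -> (x=7, y=8)
  W (west): (x=7, y=8) -> (x=6, y=8)
Final: (x=6, y=8)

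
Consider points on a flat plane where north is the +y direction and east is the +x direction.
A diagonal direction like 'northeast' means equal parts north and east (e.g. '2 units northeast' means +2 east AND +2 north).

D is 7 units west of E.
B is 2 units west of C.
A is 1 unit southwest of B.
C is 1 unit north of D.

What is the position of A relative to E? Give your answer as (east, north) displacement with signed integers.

Place E at the origin (east=0, north=0).
  D is 7 units west of E: delta (east=-7, north=+0); D at (east=-7, north=0).
  C is 1 unit north of D: delta (east=+0, north=+1); C at (east=-7, north=1).
  B is 2 units west of C: delta (east=-2, north=+0); B at (east=-9, north=1).
  A is 1 unit southwest of B: delta (east=-1, north=-1); A at (east=-10, north=0).
Therefore A relative to E: (east=-10, north=0).

Answer: A is at (east=-10, north=0) relative to E.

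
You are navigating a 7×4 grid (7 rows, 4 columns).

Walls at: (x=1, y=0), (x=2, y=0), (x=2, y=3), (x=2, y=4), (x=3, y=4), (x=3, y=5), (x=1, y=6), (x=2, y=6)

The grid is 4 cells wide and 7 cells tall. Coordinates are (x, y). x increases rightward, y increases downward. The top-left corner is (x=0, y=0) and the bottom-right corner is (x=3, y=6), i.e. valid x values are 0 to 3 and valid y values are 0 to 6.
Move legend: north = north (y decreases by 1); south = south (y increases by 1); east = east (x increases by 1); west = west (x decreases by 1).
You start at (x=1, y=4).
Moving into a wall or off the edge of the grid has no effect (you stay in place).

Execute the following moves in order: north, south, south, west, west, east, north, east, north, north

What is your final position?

Start: (x=1, y=4)
  north (north): (x=1, y=4) -> (x=1, y=3)
  south (south): (x=1, y=3) -> (x=1, y=4)
  south (south): (x=1, y=4) -> (x=1, y=5)
  west (west): (x=1, y=5) -> (x=0, y=5)
  west (west): blocked, stay at (x=0, y=5)
  east (east): (x=0, y=5) -> (x=1, y=5)
  north (north): (x=1, y=5) -> (x=1, y=4)
  east (east): blocked, stay at (x=1, y=4)
  north (north): (x=1, y=4) -> (x=1, y=3)
  north (north): (x=1, y=3) -> (x=1, y=2)
Final: (x=1, y=2)

Answer: Final position: (x=1, y=2)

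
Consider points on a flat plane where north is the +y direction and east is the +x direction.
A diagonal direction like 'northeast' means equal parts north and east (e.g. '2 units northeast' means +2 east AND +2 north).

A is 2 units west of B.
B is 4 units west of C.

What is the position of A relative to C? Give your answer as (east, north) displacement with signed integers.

Answer: A is at (east=-6, north=0) relative to C.

Derivation:
Place C at the origin (east=0, north=0).
  B is 4 units west of C: delta (east=-4, north=+0); B at (east=-4, north=0).
  A is 2 units west of B: delta (east=-2, north=+0); A at (east=-6, north=0).
Therefore A relative to C: (east=-6, north=0).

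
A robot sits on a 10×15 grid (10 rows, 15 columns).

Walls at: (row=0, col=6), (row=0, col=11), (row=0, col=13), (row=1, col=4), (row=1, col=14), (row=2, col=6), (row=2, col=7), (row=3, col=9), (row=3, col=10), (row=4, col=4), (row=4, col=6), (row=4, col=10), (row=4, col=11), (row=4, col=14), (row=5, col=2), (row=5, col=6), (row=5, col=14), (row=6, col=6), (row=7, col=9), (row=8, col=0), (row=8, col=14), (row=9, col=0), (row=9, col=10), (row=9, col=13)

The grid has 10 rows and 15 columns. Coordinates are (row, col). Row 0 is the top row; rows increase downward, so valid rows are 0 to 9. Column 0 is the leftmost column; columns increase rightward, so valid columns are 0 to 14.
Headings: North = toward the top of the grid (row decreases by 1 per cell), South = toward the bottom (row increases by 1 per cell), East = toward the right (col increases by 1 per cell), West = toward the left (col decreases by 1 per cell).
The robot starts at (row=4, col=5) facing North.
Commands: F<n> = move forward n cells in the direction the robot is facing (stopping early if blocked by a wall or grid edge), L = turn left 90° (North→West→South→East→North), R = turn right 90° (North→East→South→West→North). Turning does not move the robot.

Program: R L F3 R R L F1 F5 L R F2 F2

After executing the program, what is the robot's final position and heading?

Answer: Final position: (row=1, col=13), facing East

Derivation:
Start: (row=4, col=5), facing North
  R: turn right, now facing East
  L: turn left, now facing North
  F3: move forward 3, now at (row=1, col=5)
  R: turn right, now facing East
  R: turn right, now facing South
  L: turn left, now facing East
  F1: move forward 1, now at (row=1, col=6)
  F5: move forward 5, now at (row=1, col=11)
  L: turn left, now facing North
  R: turn right, now facing East
  F2: move forward 2, now at (row=1, col=13)
  F2: move forward 0/2 (blocked), now at (row=1, col=13)
Final: (row=1, col=13), facing East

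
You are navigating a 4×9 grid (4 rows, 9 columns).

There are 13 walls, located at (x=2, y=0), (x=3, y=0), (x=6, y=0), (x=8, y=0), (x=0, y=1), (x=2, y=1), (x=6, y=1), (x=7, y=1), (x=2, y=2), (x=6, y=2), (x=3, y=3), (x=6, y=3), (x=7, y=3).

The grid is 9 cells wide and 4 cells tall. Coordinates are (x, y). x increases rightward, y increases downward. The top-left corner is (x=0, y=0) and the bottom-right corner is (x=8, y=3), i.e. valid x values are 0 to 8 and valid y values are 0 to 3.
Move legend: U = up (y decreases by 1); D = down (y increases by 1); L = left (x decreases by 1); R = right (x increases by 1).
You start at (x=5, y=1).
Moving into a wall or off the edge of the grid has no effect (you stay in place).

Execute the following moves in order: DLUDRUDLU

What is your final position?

Answer: Final position: (x=4, y=1)

Derivation:
Start: (x=5, y=1)
  D (down): (x=5, y=1) -> (x=5, y=2)
  L (left): (x=5, y=2) -> (x=4, y=2)
  U (up): (x=4, y=2) -> (x=4, y=1)
  D (down): (x=4, y=1) -> (x=4, y=2)
  R (right): (x=4, y=2) -> (x=5, y=2)
  U (up): (x=5, y=2) -> (x=5, y=1)
  D (down): (x=5, y=1) -> (x=5, y=2)
  L (left): (x=5, y=2) -> (x=4, y=2)
  U (up): (x=4, y=2) -> (x=4, y=1)
Final: (x=4, y=1)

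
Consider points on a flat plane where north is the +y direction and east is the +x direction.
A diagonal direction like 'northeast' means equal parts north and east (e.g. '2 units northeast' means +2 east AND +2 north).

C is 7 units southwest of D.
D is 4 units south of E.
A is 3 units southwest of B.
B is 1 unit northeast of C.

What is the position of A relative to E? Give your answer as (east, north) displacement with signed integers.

Answer: A is at (east=-9, north=-13) relative to E.

Derivation:
Place E at the origin (east=0, north=0).
  D is 4 units south of E: delta (east=+0, north=-4); D at (east=0, north=-4).
  C is 7 units southwest of D: delta (east=-7, north=-7); C at (east=-7, north=-11).
  B is 1 unit northeast of C: delta (east=+1, north=+1); B at (east=-6, north=-10).
  A is 3 units southwest of B: delta (east=-3, north=-3); A at (east=-9, north=-13).
Therefore A relative to E: (east=-9, north=-13).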